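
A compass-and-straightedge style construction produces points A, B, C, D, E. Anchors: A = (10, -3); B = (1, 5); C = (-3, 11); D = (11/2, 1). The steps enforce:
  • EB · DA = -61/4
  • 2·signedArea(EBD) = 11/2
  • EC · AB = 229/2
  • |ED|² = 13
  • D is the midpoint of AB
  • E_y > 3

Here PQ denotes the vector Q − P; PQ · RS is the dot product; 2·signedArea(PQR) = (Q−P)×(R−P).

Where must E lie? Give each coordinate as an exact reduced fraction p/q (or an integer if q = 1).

E = (7/2, 4)

1. E_x = 7/2  [2·signedArea(EBD) = 11/2 ∩ EC · AB = 229/2]
2. E_y = 4  [2·signedArea(EBD) = 11/2 ∩ EC · AB = 229/2]
   → E = (7/2, 4)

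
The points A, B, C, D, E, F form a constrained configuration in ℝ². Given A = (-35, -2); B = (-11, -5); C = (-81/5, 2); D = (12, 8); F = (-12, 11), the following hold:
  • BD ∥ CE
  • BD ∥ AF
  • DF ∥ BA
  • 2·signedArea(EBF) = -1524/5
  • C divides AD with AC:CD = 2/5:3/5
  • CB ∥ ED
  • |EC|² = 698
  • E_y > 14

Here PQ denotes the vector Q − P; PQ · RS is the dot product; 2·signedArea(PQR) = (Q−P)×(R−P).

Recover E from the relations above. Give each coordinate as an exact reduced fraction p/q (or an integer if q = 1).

1. E_x = 34/5  [CB ∥ ED ∩ BD ∥ CE]
2. E_y = 15  [CB ∥ ED ∩ BD ∥ CE]
   → E = (34/5, 15)

E = (34/5, 15)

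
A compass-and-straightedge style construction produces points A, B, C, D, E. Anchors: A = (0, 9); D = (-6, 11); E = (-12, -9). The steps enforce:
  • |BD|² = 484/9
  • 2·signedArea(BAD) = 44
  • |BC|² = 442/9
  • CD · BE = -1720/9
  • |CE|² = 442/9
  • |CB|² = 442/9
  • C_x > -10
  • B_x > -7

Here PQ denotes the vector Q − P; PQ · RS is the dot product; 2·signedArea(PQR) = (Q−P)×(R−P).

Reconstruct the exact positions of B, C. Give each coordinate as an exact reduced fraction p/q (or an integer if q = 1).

B = (-6, 11/3)
C = (-9, -8/3)

1. B_x = -6  [line -2·x + -6·y + 10 = 0 ∩ |BD|² = 484/9]
2. B_y = 11/3  [line -2·x + -6·y + 10 = 0 ∩ |BD|² = 484/9]
   → B = (-6, 11/3)
3. C_x = -9  [line 6·x + 38/3·y + 790/9 = 0 ∩ |CE|² = 442/9]
4. C_y = -8/3  [line 6·x + 38/3·y + 790/9 = 0 ∩ |CE|² = 442/9]
   → C = (-9, -8/3)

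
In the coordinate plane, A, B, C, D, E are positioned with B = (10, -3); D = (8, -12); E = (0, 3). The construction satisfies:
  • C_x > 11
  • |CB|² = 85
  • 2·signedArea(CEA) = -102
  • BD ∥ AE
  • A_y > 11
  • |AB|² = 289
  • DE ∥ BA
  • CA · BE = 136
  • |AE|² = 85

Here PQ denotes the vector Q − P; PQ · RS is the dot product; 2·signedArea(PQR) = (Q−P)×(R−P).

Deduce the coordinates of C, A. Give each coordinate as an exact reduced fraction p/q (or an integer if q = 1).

A = (2, 12)
C = (12, 6)

1. A_x = 2  [BD ∥ AE ∩ DE ∥ BA]
2. A_y = 12  [BD ∥ AE ∩ DE ∥ BA]
   → A = (2, 12)
3. C_x = 12  [2·signedArea(CEA) = -102 ∩ CA · BE = 136]
4. C_y = 6  [2·signedArea(CEA) = -102 ∩ CA · BE = 136]
   → C = (12, 6)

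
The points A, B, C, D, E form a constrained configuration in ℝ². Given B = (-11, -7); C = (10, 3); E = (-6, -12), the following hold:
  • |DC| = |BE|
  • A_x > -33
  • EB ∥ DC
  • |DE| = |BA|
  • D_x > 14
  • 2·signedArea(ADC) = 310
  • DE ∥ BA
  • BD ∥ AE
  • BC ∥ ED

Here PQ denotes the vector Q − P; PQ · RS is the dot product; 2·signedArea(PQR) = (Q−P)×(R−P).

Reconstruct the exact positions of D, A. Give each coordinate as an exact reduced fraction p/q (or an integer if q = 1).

1. D_x = 15  [EB ∥ DC ∩ BC ∥ ED]
2. D_y = -2  [EB ∥ DC ∩ BC ∥ ED]
   → D = (15, -2)
3. A_x = -32  [BD ∥ AE ∩ DE ∥ BA]
4. A_y = -17  [BD ∥ AE ∩ DE ∥ BA]
   → A = (-32, -17)

A = (-32, -17)
D = (15, -2)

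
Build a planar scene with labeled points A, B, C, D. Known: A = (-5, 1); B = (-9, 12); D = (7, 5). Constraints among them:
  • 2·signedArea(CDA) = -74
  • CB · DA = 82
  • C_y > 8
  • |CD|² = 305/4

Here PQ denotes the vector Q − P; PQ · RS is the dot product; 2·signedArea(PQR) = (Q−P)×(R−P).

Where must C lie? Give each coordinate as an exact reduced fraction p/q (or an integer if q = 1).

1. C_x = -1  [CB · DA = 82 ∩ 2·signedArea(CDA) = -74]
2. C_y = 17/2  [CB · DA = 82 ∩ 2·signedArea(CDA) = -74]
   → C = (-1, 17/2)

C = (-1, 17/2)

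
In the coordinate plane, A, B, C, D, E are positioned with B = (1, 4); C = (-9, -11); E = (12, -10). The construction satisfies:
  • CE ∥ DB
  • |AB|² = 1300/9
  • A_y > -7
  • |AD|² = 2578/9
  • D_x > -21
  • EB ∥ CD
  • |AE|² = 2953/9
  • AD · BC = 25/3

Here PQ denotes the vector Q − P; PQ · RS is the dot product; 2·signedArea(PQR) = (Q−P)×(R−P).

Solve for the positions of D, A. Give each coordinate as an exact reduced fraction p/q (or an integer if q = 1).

1. D_x = -20  [CE ∥ DB ∩ EB ∥ CD]
2. D_y = 3  [CE ∥ DB ∩ EB ∥ CD]
   → D = (-20, 3)
3. A_x = -17/3  [line 10·x + 15·y + 440/3 = 0 ∩ |AE|² = 2953/9]
4. A_y = -6  [line 10·x + 15·y + 440/3 = 0 ∩ |AE|² = 2953/9]
   → A = (-17/3, -6)

A = (-17/3, -6)
D = (-20, 3)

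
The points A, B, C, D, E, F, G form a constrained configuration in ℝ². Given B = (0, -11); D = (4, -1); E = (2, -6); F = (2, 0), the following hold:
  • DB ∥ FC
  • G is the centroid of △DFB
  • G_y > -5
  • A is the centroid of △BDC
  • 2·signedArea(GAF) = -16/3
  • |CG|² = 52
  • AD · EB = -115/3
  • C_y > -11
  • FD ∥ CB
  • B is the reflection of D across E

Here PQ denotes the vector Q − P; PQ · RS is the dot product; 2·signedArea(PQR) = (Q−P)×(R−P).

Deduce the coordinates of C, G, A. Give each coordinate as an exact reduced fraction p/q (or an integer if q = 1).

A = (2/3, -22/3)
C = (-2, -10)
G = (2, -4)

1. C_x = -2  [FD ∥ CB ∩ DB ∥ FC]
2. C_y = -10  [FD ∥ CB ∩ DB ∥ FC]
   → C = (-2, -10)
3. G_x = 2  [G is the centroid of △DFB]
4. G_y = -4  [G is the centroid of △DFB]
   → G = (2, -4)
5. A_x = 2/3  [A is the centroid of △BDC]
6. A_y = -22/3  [A is the centroid of △BDC]
   → A = (2/3, -22/3)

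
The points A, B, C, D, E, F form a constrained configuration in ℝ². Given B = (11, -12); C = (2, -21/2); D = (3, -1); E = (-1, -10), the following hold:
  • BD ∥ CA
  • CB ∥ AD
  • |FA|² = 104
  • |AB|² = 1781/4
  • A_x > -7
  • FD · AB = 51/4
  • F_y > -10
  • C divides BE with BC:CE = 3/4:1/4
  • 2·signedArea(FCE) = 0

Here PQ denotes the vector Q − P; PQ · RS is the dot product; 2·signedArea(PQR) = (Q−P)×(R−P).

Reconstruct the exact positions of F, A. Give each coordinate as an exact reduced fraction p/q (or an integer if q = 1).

1. A_x = -6  [CB ∥ AD ∩ BD ∥ CA]
2. A_y = 1/2  [CB ∥ AD ∩ BD ∥ CA]
   → A = (-6, 1/2)
3. F_x = -4  [2·signedArea(FCE) = 0 ∩ FD · AB = 51/4]
4. F_y = -19/2  [2·signedArea(FCE) = 0 ∩ FD · AB = 51/4]
   → F = (-4, -19/2)

A = (-6, 1/2)
F = (-4, -19/2)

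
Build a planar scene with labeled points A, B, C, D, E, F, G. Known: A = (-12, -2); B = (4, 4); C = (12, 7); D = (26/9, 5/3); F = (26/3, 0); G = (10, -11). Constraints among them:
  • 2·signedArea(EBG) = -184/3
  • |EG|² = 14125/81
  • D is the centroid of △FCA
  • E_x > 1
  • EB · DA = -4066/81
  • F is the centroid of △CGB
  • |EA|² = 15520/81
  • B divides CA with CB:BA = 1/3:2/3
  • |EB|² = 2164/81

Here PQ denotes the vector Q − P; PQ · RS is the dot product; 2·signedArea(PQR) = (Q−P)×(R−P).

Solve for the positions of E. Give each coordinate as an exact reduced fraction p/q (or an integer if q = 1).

1. E_x = 16/9  [2·signedArea(EBG) = -184/3 ∩ EB · DA = -4066/81]
2. E_y = -2/3  [2·signedArea(EBG) = -184/3 ∩ EB · DA = -4066/81]
   → E = (16/9, -2/3)

E = (16/9, -2/3)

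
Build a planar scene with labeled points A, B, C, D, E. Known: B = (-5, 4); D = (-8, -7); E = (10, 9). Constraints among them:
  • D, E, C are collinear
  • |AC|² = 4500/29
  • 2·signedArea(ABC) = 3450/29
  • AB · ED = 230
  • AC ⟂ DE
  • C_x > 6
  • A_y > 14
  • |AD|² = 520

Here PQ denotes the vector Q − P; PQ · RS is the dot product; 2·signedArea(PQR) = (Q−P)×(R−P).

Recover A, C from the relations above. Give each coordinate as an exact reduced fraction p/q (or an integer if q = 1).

1. A_x = -2  [line 18·x + 16·y + -204 = 0 ∩ |AD|² = 520]
2. A_y = 15  [line 18·x + 16·y + -204 = 0 ∩ |AD|² = 520]
   → A = (-2, 15)
3. C_x = 182/29  [2·signedArea(ABC) = 3450/29 ∩ D, E, C are collinear]
4. C_y = 165/29  [2·signedArea(ABC) = 3450/29 ∩ D, E, C are collinear]
   → C = (182/29, 165/29)

A = (-2, 15)
C = (182/29, 165/29)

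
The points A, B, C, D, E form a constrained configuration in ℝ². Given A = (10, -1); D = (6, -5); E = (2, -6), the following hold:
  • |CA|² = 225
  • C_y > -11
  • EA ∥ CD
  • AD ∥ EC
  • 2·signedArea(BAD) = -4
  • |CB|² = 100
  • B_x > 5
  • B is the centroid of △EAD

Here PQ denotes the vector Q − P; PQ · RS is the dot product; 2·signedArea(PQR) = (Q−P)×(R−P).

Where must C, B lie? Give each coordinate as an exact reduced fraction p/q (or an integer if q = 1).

B = (6, -4)
C = (-2, -10)

1. C_x = -2  [EA ∥ CD ∩ AD ∥ EC]
2. C_y = -10  [EA ∥ CD ∩ AD ∥ EC]
   → C = (-2, -10)
3. B_x = 6  [B is the centroid of △EAD]
4. B_y = -4  [B is the centroid of △EAD]
   → B = (6, -4)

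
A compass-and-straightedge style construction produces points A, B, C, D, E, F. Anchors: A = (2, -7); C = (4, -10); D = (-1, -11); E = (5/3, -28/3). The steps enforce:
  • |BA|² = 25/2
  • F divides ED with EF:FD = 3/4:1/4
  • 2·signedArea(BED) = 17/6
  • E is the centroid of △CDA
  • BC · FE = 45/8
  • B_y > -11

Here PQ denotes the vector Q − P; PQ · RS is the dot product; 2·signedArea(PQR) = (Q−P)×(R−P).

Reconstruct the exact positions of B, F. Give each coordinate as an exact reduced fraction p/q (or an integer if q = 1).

1. F_x = -1/3  [F divides ED with EF:FD = 3/4:1/4]
2. F_y = -127/12  [F divides ED with EF:FD = 3/4:1/4]
   → F = (-1/3, -127/12)
3. B_x = 3/2  [2·signedArea(BED) = 17/6 ∩ BC · FE = 45/8]
4. B_y = -21/2  [2·signedArea(BED) = 17/6 ∩ BC · FE = 45/8]
   → B = (3/2, -21/2)

B = (3/2, -21/2)
F = (-1/3, -127/12)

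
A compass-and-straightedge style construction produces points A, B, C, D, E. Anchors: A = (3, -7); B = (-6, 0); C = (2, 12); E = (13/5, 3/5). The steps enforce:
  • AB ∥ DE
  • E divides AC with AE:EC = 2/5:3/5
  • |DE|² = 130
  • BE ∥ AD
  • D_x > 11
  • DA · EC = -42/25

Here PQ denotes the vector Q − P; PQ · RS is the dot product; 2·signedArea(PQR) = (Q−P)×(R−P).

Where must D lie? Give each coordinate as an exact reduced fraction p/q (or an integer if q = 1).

1. D_x = 58/5  [AB ∥ DE ∩ BE ∥ AD]
2. D_y = -32/5  [AB ∥ DE ∩ BE ∥ AD]
   → D = (58/5, -32/5)

D = (58/5, -32/5)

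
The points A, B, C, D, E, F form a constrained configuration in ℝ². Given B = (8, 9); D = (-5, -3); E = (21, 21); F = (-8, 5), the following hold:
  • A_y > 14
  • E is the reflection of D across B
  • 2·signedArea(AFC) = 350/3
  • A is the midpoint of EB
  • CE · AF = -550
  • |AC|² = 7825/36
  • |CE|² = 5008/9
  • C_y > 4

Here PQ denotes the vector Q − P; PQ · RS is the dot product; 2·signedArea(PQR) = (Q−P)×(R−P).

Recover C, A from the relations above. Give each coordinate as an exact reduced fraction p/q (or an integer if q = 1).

A = (29/2, 15)
C = (11/3, 5)

1. A_x = 29/2  [A is the midpoint of EB]
2. A_y = 15  [A is the midpoint of EB]
   → A = (29/2, 15)
3. C_x = 11/3  [CE · AF = -550 ∩ 2·signedArea(AFC) = 350/3]
4. C_y = 5  [CE · AF = -550 ∩ 2·signedArea(AFC) = 350/3]
   → C = (11/3, 5)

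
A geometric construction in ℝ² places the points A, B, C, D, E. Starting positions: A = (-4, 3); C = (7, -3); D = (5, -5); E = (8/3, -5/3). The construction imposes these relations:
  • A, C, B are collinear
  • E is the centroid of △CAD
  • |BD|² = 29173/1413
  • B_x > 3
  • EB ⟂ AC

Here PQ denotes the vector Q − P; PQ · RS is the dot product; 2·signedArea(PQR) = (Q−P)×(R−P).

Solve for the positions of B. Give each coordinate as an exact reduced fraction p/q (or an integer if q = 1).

B = (1460/471, -137/157)

1. B_x = 1460/471  [A, C, B are collinear ∩ EB ⟂ AC]
2. B_y = -137/157  [A, C, B are collinear ∩ EB ⟂ AC]
   → B = (1460/471, -137/157)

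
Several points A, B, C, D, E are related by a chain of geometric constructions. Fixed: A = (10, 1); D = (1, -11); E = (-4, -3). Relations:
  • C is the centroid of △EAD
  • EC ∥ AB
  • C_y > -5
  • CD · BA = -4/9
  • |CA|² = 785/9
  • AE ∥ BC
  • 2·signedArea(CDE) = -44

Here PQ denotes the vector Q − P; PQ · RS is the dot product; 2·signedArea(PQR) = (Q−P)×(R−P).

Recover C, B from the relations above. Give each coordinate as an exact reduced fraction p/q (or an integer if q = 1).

B = (49/3, -1/3)
C = (7/3, -13/3)

1. C_x = 7/3  [C is the centroid of △EAD]
2. C_y = -13/3  [C is the centroid of △EAD]
   → C = (7/3, -13/3)
3. B_x = 49/3  [AE ∥ BC ∩ EC ∥ AB]
4. B_y = -1/3  [AE ∥ BC ∩ EC ∥ AB]
   → B = (49/3, -1/3)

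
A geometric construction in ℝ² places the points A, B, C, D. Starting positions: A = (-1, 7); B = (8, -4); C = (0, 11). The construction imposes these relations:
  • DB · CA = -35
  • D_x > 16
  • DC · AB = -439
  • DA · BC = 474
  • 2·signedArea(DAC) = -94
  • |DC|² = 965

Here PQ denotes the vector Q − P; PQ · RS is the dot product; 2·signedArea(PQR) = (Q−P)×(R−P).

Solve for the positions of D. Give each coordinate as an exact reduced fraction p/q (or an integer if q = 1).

D = (17, -15)

1. D_x = 17  [DC · AB = -439 ∩ 2·signedArea(DAC) = -94]
2. D_y = -15  [DC · AB = -439 ∩ 2·signedArea(DAC) = -94]
   → D = (17, -15)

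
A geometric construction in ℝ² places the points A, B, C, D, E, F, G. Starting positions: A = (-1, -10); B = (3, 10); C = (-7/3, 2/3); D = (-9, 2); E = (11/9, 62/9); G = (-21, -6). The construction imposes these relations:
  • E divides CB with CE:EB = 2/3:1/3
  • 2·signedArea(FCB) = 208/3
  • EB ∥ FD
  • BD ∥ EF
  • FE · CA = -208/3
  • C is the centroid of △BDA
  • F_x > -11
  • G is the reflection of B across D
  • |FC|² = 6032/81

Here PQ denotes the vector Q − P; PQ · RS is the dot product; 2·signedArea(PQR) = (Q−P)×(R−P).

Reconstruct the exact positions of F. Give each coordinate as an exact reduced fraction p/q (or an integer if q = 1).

F = (-97/9, -10/9)

1. F_x = -97/9  [EB ∥ FD ∩ BD ∥ EF]
2. F_y = -10/9  [EB ∥ FD ∩ BD ∥ EF]
   → F = (-97/9, -10/9)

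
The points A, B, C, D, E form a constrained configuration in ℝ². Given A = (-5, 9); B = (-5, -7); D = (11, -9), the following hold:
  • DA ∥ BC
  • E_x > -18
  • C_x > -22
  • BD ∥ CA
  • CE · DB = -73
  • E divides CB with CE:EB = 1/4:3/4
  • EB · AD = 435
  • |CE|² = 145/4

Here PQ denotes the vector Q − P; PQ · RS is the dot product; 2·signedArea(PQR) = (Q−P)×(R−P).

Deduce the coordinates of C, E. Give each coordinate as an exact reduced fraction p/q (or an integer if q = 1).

1. C_x = -21  [BD ∥ CA ∩ DA ∥ BC]
2. C_y = 11  [BD ∥ CA ∩ DA ∥ BC]
   → C = (-21, 11)
3. E_x = -17  [E divides CB with CE:EB = 1/4:3/4]
4. E_y = 13/2  [E divides CB with CE:EB = 1/4:3/4]
   → E = (-17, 13/2)

C = (-21, 11)
E = (-17, 13/2)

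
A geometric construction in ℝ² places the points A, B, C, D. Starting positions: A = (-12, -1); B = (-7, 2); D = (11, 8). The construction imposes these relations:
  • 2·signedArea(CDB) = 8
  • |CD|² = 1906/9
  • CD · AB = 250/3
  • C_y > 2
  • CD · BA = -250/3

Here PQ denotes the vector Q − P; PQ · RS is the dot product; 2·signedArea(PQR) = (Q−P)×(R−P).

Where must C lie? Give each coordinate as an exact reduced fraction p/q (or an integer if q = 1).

C = (-8/3, 3)

1. C_x = -8/3  [CD · AB = 250/3 ∩ 2·signedArea(CDB) = 8]
2. C_y = 3  [CD · AB = 250/3 ∩ 2·signedArea(CDB) = 8]
   → C = (-8/3, 3)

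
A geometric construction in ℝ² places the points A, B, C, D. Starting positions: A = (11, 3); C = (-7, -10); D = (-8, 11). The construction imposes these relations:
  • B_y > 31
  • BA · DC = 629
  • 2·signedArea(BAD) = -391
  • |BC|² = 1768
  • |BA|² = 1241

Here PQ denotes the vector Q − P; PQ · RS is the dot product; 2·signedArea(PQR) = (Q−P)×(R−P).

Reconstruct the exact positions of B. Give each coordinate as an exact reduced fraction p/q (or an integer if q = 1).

B = (-9, 32)

1. B_x = -9  [2·signedArea(BAD) = -391 ∩ BA · DC = 629]
2. B_y = 32  [2·signedArea(BAD) = -391 ∩ BA · DC = 629]
   → B = (-9, 32)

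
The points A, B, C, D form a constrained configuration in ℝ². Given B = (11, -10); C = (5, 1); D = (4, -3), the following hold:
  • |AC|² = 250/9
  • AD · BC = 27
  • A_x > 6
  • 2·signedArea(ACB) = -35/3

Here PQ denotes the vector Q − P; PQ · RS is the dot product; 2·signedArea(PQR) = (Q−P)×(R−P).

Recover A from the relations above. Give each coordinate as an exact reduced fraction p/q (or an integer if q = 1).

A = (20/3, -4)

1. A_x = 20/3  [2·signedArea(ACB) = -35/3 ∩ AD · BC = 27]
2. A_y = -4  [2·signedArea(ACB) = -35/3 ∩ AD · BC = 27]
   → A = (20/3, -4)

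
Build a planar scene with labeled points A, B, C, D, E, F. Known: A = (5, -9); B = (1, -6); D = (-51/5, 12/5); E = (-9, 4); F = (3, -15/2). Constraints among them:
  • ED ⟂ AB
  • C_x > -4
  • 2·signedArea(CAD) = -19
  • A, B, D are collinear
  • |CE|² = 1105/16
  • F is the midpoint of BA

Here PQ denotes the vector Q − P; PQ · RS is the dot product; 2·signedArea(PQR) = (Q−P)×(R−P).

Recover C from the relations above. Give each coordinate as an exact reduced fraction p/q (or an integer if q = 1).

C = (-3, -7/4)

1. C_x = -3  [line -57/5·x + -76/5·y + -304/5 = 0 ∩ |CE|² = 1105/16]
2. C_y = -7/4  [line -57/5·x + -76/5·y + -304/5 = 0 ∩ |CE|² = 1105/16]
   → C = (-3, -7/4)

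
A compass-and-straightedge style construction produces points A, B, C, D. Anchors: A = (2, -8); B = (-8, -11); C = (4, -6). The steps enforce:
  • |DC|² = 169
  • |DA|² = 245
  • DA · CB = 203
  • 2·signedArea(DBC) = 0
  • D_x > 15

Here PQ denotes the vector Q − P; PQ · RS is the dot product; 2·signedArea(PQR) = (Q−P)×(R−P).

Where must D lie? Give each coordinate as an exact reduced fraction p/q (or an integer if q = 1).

1. D_x = 16  [2·signedArea(DBC) = 0 ∩ DA · CB = 203]
2. D_y = -1  [2·signedArea(DBC) = 0 ∩ DA · CB = 203]
   → D = (16, -1)

D = (16, -1)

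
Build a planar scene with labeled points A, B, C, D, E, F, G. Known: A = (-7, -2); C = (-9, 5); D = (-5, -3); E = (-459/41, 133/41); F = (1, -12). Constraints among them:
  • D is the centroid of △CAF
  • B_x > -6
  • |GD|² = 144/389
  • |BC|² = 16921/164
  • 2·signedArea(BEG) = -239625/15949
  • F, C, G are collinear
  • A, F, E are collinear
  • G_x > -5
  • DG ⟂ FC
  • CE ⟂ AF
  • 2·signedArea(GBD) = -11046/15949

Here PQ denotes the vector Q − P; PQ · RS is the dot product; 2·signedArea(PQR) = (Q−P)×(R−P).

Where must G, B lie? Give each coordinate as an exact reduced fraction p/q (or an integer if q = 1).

B = (-209/41, -359/82)
G = (-1741/389, -1047/389)

1. G_x = -1741/389  [F, C, G are collinear ∩ DG ⟂ FC]
2. G_y = -1047/389  [F, C, G are collinear ∩ DG ⟂ FC]
   → G = (-1741/389, -1047/389)
3. B_x = -209/41  [2·signedArea(BEG) = -239625/15949 ∩ 2·signedArea(GBD) = -11046/15949]
4. B_y = -359/82  [2·signedArea(BEG) = -239625/15949 ∩ 2·signedArea(GBD) = -11046/15949]
   → B = (-209/41, -359/82)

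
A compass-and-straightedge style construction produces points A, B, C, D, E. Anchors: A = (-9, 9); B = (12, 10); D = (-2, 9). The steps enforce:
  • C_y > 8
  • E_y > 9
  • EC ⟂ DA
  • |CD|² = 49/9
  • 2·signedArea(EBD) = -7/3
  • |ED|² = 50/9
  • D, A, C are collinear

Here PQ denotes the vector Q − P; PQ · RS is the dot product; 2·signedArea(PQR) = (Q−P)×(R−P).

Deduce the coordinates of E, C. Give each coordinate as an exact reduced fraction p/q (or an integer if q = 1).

C = (1/3, 9)
E = (1/3, 28/3)

1. E_x = 1/3  [line 1·x + -14·y + 391/3 = 0 ∩ |ED|² = 50/9]
2. E_y = 28/3  [line 1·x + -14·y + 391/3 = 0 ∩ |ED|² = 50/9]
   → E = (1/3, 28/3)
3. C_x = 1/3  [D, A, C are collinear ∩ EC ⟂ DA]
4. C_y = 9  [D, A, C are collinear ∩ EC ⟂ DA]
   → C = (1/3, 9)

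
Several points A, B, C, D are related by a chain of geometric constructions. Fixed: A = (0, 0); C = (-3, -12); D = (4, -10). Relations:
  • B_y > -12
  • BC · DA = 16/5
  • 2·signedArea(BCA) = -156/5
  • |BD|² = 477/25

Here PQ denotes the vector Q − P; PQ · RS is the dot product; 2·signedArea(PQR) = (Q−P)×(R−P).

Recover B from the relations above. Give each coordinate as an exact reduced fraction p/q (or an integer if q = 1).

B = (-1/5, -56/5)

1. B_x = -1/5  [2·signedArea(BCA) = -156/5 ∩ BC · DA = 16/5]
2. B_y = -56/5  [2·signedArea(BCA) = -156/5 ∩ BC · DA = 16/5]
   → B = (-1/5, -56/5)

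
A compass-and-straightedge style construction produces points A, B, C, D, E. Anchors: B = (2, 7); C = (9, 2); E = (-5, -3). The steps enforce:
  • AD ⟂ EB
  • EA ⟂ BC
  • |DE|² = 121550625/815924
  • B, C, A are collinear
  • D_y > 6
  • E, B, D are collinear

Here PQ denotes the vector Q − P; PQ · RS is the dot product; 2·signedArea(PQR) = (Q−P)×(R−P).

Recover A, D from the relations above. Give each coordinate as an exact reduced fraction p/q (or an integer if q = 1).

A = (155/74, 513/74)
D = (22045/11026, 38586/5513)

1. A_x = 155/74  [B, C, A are collinear ∩ EA ⟂ BC]
2. A_y = 513/74  [B, C, A are collinear ∩ EA ⟂ BC]
   → A = (155/74, 513/74)
3. D_x = 22045/11026  [E, B, D are collinear ∩ AD ⟂ EB]
4. D_y = 38586/5513  [E, B, D are collinear ∩ AD ⟂ EB]
   → D = (22045/11026, 38586/5513)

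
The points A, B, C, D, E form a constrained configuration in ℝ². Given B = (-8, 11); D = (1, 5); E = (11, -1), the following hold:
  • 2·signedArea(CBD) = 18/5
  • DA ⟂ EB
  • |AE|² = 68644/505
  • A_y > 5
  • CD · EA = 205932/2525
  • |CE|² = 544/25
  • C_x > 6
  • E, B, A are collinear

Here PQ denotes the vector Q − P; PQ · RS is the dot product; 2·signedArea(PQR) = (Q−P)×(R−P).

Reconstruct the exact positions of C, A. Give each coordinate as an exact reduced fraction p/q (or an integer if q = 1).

1. A_x = 577/505  [E, B, A are collinear ∩ DA ⟂ EB]
2. A_y = 2639/505  [E, B, A are collinear ∩ DA ⟂ EB]
   → A = (577/505, 2639/505)
3. C_x = 7  [CD · EA = 205932/2525 ∩ 2·signedArea(CBD) = 18/5]
4. C_y = 7/5  [CD · EA = 205932/2525 ∩ 2·signedArea(CBD) = 18/5]
   → C = (7, 7/5)

A = (577/505, 2639/505)
C = (7, 7/5)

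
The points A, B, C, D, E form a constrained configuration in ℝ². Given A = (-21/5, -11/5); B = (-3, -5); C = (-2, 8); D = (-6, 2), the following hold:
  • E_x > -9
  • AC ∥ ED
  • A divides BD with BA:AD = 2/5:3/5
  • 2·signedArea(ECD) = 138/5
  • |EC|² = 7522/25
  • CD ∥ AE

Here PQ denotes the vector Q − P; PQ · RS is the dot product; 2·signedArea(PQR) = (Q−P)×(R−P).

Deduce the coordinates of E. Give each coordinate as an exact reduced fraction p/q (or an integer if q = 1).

1. E_x = -41/5  [AC ∥ ED ∩ CD ∥ AE]
2. E_y = -41/5  [AC ∥ ED ∩ CD ∥ AE]
   → E = (-41/5, -41/5)

E = (-41/5, -41/5)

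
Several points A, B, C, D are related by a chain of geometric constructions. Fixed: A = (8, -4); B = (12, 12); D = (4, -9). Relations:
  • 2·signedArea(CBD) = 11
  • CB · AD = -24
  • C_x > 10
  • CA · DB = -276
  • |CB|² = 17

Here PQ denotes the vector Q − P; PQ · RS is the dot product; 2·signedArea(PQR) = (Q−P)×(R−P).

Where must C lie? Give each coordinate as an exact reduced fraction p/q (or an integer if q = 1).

C = (11, 8)

1. C_x = 11  [CB · AD = -24 ∩ CA · DB = -276]
2. C_y = 8  [CB · AD = -24 ∩ CA · DB = -276]
   → C = (11, 8)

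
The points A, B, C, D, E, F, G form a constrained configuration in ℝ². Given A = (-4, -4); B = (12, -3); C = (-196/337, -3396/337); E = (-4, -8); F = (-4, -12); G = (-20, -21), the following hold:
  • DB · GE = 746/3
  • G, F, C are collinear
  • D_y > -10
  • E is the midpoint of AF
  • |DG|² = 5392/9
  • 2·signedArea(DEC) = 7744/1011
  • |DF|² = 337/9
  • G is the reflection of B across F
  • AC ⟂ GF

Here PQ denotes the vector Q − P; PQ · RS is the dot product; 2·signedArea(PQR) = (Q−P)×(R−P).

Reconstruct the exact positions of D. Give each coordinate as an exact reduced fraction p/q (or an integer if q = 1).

1. D_x = 4/3  [2·signedArea(DEC) = 7744/1011 ∩ DB · GE = 746/3]
2. D_y = -9  [2·signedArea(DEC) = 7744/1011 ∩ DB · GE = 746/3]
   → D = (4/3, -9)

D = (4/3, -9)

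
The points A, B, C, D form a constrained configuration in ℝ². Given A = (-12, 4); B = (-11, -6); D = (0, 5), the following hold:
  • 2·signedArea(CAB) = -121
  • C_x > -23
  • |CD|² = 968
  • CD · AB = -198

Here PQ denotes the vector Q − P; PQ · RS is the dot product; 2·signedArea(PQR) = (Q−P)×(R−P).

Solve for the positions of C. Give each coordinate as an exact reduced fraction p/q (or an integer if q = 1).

1. C_x = -22  [CD · AB = -198 ∩ 2·signedArea(CAB) = -121]
2. C_y = -17  [CD · AB = -198 ∩ 2·signedArea(CAB) = -121]
   → C = (-22, -17)

C = (-22, -17)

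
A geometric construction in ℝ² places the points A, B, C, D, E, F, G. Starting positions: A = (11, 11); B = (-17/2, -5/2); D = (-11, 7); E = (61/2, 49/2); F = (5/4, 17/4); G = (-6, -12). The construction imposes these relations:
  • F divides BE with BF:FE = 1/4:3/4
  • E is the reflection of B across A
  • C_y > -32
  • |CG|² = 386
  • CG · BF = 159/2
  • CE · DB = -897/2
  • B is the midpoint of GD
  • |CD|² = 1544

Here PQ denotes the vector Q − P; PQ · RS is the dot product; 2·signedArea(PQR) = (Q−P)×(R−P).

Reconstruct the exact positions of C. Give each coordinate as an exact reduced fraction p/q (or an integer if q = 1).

1. C_x = -1  [CG · BF = 159/2 ∩ CE · DB = -897/2]
2. C_y = -31  [CG · BF = 159/2 ∩ CE · DB = -897/2]
   → C = (-1, -31)

C = (-1, -31)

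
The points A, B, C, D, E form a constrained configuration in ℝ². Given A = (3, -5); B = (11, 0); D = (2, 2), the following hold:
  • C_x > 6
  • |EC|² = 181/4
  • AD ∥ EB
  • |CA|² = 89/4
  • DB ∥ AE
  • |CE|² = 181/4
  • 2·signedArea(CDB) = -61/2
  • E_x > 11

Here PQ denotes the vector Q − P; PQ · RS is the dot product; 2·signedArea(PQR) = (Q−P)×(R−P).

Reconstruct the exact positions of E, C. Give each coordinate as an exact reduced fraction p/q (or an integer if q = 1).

C = (7, -5/2)
E = (12, -7)

1. E_x = 12  [AD ∥ EB ∩ DB ∥ AE]
2. E_y = -7  [AD ∥ EB ∩ DB ∥ AE]
   → E = (12, -7)
3. C_x = 7  [line 2·x + 9·y + 17/2 = 0 ∩ |CA|² = 89/4]
4. C_y = -5/2  [line 2·x + 9·y + 17/2 = 0 ∩ |CA|² = 89/4]
   → C = (7, -5/2)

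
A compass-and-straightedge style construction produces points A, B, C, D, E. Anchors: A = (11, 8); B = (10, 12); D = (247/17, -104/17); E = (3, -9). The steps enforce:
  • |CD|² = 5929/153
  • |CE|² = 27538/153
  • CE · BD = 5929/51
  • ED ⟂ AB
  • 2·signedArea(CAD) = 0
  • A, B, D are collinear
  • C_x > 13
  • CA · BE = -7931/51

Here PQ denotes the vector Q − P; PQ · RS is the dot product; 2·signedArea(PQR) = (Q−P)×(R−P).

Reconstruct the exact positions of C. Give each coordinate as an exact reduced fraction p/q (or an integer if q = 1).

C = (664/51, -4/51)

1. C_x = 664/51  [2·signedArea(CAD) = 0 ∩ CA · BE = -7931/51]
2. C_y = -4/51  [2·signedArea(CAD) = 0 ∩ CA · BE = -7931/51]
   → C = (664/51, -4/51)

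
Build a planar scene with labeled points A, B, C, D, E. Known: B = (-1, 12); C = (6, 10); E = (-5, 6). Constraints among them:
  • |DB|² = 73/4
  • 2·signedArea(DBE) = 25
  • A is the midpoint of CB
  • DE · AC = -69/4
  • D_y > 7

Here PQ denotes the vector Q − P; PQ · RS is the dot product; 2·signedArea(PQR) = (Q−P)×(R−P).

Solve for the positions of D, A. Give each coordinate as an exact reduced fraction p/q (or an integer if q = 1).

A = (5/2, 11)
D = (1/2, 8)

1. A_x = 5/2  [A is the midpoint of CB]
2. A_y = 11  [A is the midpoint of CB]
   → A = (5/2, 11)
3. D_x = 1/2  [DE · AC = -69/4 ∩ 2·signedArea(DBE) = 25]
4. D_y = 8  [DE · AC = -69/4 ∩ 2·signedArea(DBE) = 25]
   → D = (1/2, 8)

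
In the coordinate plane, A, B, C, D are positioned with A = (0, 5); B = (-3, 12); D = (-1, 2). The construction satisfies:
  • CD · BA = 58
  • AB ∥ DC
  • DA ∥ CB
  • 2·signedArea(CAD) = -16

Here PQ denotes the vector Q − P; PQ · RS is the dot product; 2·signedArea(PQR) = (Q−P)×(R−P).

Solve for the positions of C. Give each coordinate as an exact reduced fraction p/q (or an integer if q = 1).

1. C_x = -4  [DA ∥ CB ∩ AB ∥ DC]
2. C_y = 9  [DA ∥ CB ∩ AB ∥ DC]
   → C = (-4, 9)

C = (-4, 9)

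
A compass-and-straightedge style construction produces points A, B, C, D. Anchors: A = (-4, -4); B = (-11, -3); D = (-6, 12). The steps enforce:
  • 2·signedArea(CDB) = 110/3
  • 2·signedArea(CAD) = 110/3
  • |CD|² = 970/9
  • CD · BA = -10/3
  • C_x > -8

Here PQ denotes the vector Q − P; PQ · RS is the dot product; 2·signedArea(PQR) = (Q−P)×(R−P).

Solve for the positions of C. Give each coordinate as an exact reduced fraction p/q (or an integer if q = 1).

C = (-7, 5/3)

1. C_x = -7  [CD · BA = -10/3 ∩ 2·signedArea(CDB) = 110/3]
2. C_y = 5/3  [CD · BA = -10/3 ∩ 2·signedArea(CDB) = 110/3]
   → C = (-7, 5/3)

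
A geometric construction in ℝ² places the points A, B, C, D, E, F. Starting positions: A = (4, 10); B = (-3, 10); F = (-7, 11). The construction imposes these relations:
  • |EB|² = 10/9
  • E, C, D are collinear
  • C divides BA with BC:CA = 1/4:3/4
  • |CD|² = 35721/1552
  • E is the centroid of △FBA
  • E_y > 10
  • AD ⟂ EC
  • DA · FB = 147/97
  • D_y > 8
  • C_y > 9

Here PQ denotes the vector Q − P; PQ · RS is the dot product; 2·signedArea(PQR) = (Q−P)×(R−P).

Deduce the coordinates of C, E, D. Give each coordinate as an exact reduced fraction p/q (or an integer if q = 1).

C = (-5/4, 10)
D = (304/97, 781/97)
E = (-2, 31/3)

1. C_x = -5/4  [C divides BA with BC:CA = 1/4:3/4]
2. C_y = 10  [C divides BA with BC:CA = 1/4:3/4]
   → C = (-5/4, 10)
3. E_x = -2  [E is the centroid of △FBA]
4. E_y = 31/3  [E is the centroid of △FBA]
   → E = (-2, 31/3)
5. D_x = 304/97  [E, C, D are collinear ∩ AD ⟂ EC]
6. D_y = 781/97  [E, C, D are collinear ∩ AD ⟂ EC]
   → D = (304/97, 781/97)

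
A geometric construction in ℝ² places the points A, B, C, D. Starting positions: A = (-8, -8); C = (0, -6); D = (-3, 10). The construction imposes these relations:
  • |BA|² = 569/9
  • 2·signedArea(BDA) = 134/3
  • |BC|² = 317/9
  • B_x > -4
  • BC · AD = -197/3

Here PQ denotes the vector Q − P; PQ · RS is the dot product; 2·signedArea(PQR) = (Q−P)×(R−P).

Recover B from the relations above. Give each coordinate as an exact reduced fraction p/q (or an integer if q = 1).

B = (-11/3, -4/3)

1. B_x = -11/3  [BC · AD = -197/3 ∩ 2·signedArea(BDA) = 134/3]
2. B_y = -4/3  [BC · AD = -197/3 ∩ 2·signedArea(BDA) = 134/3]
   → B = (-11/3, -4/3)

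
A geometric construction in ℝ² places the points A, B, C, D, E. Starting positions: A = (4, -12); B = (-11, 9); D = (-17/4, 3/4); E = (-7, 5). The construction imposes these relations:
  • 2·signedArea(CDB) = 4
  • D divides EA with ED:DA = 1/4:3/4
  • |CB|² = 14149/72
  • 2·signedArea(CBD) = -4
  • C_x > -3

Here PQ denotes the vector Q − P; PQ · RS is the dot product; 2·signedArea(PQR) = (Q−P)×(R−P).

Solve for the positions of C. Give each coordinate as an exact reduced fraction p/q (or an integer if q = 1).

1. C_x = -29/12  [line 33/4·x + 27/4·y + 34 = 0 ∩ |CB|² = 14149/72]
2. C_y = -25/12  [line 33/4·x + 27/4·y + 34 = 0 ∩ |CB|² = 14149/72]
   → C = (-29/12, -25/12)

C = (-29/12, -25/12)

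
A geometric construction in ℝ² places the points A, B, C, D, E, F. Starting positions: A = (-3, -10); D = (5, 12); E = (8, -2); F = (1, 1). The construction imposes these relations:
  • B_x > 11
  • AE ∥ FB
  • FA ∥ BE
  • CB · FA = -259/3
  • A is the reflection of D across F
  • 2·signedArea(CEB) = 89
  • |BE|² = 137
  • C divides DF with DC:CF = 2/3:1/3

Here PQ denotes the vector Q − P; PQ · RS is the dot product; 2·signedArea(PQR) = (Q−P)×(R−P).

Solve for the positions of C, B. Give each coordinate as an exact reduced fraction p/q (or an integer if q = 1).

B = (12, 9)
C = (7/3, 14/3)

1. C_x = 7/3  [C divides DF with DC:CF = 2/3:1/3]
2. C_y = 14/3  [C divides DF with DC:CF = 2/3:1/3]
   → C = (7/3, 14/3)
3. B_x = 12  [FA ∥ BE ∩ AE ∥ FB]
4. B_y = 9  [FA ∥ BE ∩ AE ∥ FB]
   → B = (12, 9)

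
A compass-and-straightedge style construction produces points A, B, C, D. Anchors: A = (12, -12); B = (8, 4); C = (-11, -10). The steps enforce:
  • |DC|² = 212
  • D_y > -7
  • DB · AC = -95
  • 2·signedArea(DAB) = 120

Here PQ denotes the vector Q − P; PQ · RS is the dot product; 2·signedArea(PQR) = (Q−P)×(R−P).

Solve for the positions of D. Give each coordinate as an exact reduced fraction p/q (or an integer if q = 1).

D = (3, -6)

1. D_x = 3  [DB · AC = -95 ∩ 2·signedArea(DAB) = 120]
2. D_y = -6  [DB · AC = -95 ∩ 2·signedArea(DAB) = 120]
   → D = (3, -6)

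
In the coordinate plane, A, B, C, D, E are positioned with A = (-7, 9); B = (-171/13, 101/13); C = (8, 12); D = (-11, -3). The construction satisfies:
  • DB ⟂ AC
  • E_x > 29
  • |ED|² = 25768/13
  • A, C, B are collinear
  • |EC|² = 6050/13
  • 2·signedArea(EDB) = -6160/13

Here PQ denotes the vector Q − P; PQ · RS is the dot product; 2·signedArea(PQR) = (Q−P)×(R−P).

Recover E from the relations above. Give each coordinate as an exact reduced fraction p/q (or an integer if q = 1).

E = (379/13, 211/13)

1. E_x = 379/13  [line -140/13·x + -28/13·y + 4536/13 = 0 ∩ |EC|² = 6050/13]
2. E_y = 211/13  [line -140/13·x + -28/13·y + 4536/13 = 0 ∩ |EC|² = 6050/13]
   → E = (379/13, 211/13)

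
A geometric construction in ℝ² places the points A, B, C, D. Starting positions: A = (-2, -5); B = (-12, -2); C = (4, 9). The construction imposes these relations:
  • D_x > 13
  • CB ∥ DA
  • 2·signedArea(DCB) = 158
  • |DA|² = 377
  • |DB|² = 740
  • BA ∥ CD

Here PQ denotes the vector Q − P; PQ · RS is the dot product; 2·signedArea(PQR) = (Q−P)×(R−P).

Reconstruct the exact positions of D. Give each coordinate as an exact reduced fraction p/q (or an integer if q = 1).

1. D_x = 14  [CB ∥ DA ∩ BA ∥ CD]
2. D_y = 6  [CB ∥ DA ∩ BA ∥ CD]
   → D = (14, 6)

D = (14, 6)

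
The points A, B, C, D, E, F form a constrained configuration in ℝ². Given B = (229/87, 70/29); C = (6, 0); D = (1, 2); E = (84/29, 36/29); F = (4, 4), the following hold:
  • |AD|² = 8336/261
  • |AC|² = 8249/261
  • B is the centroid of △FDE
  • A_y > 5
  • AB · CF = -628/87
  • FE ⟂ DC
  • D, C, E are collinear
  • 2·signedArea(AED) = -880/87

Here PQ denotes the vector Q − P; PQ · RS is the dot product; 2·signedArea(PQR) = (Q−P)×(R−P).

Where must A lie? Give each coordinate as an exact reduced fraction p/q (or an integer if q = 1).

1. A_x = 467/87  [2·signedArea(AED) = -880/87 ∩ AB · CF = -628/87]
2. A_y = 162/29  [2·signedArea(AED) = -880/87 ∩ AB · CF = -628/87]
   → A = (467/87, 162/29)

A = (467/87, 162/29)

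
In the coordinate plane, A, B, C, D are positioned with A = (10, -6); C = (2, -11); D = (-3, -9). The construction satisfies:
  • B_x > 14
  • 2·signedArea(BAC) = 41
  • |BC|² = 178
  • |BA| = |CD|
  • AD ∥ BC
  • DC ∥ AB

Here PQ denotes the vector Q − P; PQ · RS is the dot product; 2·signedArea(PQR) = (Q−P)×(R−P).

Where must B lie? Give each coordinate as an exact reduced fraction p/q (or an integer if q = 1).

1. B_x = 15  [AD ∥ BC ∩ DC ∥ AB]
2. B_y = -8  [AD ∥ BC ∩ DC ∥ AB]
   → B = (15, -8)

B = (15, -8)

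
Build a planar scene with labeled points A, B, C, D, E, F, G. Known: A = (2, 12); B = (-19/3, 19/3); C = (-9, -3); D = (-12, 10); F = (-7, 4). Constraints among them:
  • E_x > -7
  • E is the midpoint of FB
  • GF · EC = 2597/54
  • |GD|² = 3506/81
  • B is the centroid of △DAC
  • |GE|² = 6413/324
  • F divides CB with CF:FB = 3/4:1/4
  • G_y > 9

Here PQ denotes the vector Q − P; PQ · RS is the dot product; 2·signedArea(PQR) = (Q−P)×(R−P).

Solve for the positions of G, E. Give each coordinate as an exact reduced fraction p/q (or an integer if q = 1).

E = (-20/3, 31/6)
G = (-49/9, 85/9)

1. E_x = -20/3  [E is the midpoint of FB]
2. E_y = 31/6  [E is the midpoint of FB]
   → E = (-20/3, 31/6)
3. G_x = -49/9  [line 7/3·x + 49/6·y + -3479/54 = 0 ∩ |GE|² = 6413/324]
4. G_y = 85/9  [line 7/3·x + 49/6·y + -3479/54 = 0 ∩ |GE|² = 6413/324]
   → G = (-49/9, 85/9)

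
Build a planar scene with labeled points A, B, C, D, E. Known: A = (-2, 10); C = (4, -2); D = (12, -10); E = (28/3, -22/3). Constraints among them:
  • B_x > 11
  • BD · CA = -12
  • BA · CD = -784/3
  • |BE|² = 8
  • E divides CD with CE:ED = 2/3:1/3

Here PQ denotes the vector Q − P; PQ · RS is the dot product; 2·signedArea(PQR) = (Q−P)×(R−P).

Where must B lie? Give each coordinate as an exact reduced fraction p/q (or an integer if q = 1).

B = (34/3, -28/3)

1. B_x = 34/3  [BA · CD = -784/3 ∩ BD · CA = -12]
2. B_y = -28/3  [BA · CD = -784/3 ∩ BD · CA = -12]
   → B = (34/3, -28/3)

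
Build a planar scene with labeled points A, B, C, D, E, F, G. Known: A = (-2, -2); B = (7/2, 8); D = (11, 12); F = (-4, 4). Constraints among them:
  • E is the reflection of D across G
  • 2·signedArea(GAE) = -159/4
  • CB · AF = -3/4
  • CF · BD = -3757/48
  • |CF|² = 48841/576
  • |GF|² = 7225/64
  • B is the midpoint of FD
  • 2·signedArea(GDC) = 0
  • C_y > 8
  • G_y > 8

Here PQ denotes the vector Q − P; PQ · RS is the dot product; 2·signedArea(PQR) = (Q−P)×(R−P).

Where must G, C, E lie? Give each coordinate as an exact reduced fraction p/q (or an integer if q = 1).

C = (33/8, 25/3)
E = (-1/4, 6)
G = (43/8, 9)

1. C_x = 33/8  [CB · AF = -3/4 ∩ CF · BD = -3757/48]
2. C_y = 25/3  [CB · AF = -3/4 ∩ CF · BD = -3757/48]
   → C = (33/8, 25/3)
3. G_x = 43/8  [line 11/3·x + -55/8·y + 253/6 = 0 ∩ |GF|² = 7225/64]
4. G_y = 9  [line 11/3·x + -55/8·y + 253/6 = 0 ∩ |GF|² = 7225/64]
   → G = (43/8, 9)
5. E_x = -1/4  [E is the reflection of D across G]
6. E_y = 6  [E is the reflection of D across G]
   → E = (-1/4, 6)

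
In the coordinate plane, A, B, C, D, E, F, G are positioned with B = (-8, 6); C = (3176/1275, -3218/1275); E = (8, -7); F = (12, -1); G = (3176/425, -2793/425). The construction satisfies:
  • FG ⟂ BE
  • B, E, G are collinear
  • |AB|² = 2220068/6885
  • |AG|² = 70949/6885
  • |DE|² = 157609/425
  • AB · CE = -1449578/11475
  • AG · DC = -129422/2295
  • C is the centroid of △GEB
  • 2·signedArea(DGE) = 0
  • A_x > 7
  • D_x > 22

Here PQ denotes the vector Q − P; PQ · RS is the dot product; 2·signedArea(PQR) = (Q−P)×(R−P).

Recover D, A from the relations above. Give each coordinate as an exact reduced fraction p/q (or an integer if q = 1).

1. D_x = 9752/425  [line 182/425·x + 224/425·y + 112/425 = 0 ∩ |DE|² = 157609/425]
2. D_y = -8136/425  [line 182/425·x + 224/425·y + 112/425 = 0 ∩ |DE|² = 157609/425]
   → D = (9752/425, -8136/425)
3. A_x = 28004/3825  [line 5216/255·x + -4238/255·y + -472048/2295 = 0 ∩ |AB|² = 2220068/6885]
4. A_y = -12872/3825  [line 5216/255·x + -4238/255·y + -472048/2295 = 0 ∩ |AB|² = 2220068/6885]
   → A = (28004/3825, -12872/3825)

A = (28004/3825, -12872/3825)
D = (9752/425, -8136/425)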